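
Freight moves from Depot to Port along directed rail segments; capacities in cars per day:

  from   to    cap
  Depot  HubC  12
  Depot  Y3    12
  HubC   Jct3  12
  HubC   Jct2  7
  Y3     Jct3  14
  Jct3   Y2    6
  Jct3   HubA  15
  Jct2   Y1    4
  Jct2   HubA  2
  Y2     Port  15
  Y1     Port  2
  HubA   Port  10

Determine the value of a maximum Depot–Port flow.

Augment Depot→HubC→Jct3→Y2→Port: bottleneck 6, flow now 6.
Augment Depot→HubC→Jct3→HubA→Port: bottleneck 6, flow now 12.
Augment Depot→Y3→Jct3→HubA→Port: bottleneck 4, flow now 16.
Augment Depot→Y3→Jct3→HubC→Jct2→Y1→Port: bottleneck 2, flow now 18. (uses reverse residual edge)
No augmenting path remains; maximum flow = 18.
In the residual graph, reachable from Depot: {Depot, HubC, Y3, Jct3, Jct2, Y1, HubA}.
Min-cut edges: Jct3→Y2 (6), Y1→Port (2), HubA→Port (10); capacity 6 + 2 + 10 = 18.
This cut is saturated, so no flow can exceed 18.

18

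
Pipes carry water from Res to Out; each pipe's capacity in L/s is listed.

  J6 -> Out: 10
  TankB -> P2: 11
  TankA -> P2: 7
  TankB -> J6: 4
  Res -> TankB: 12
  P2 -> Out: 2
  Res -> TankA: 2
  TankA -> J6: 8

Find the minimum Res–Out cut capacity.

8

Augment Res→TankB→P2→Out: bottleneck 2, flow now 2.
Augment Res→TankB→J6→Out: bottleneck 4, flow now 6.
Augment Res→TankA→J6→Out: bottleneck 2, flow now 8.
No augmenting path remains; maximum flow = 8.
By max-flow min-cut, the minimum cut capacity equals the max flow.
In the residual graph, reachable from Res: {Res, TankB, P2}.
Min-cut edges: Res→TankA (2), TankB→J6 (4), P2→Out (2); capacity 2 + 4 + 2 = 8.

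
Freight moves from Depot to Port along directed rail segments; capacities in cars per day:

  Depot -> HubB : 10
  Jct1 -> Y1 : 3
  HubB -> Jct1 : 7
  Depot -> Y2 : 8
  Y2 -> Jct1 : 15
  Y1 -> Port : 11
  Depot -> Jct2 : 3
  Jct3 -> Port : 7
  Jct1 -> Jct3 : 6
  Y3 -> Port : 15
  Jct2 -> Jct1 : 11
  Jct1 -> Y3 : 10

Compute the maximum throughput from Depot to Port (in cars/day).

18

Augment Depot→Jct2→Jct1→Y3→Port: bottleneck 3, flow now 3.
Augment Depot→HubB→Jct1→Y3→Port: bottleneck 7, flow now 10.
Augment Depot→Y2→Jct1→Jct3→Port: bottleneck 6, flow now 16.
Augment Depot→Y2→Jct1→Y1→Port: bottleneck 2, flow now 18.
No augmenting path remains; maximum flow = 18.
In the residual graph, reachable from Depot: {Depot, HubB}.
Min-cut edges: Depot→Jct2 (3), Depot→Y2 (8), HubB→Jct1 (7); capacity 3 + 8 + 7 = 18.
This cut is saturated, so no flow can exceed 18.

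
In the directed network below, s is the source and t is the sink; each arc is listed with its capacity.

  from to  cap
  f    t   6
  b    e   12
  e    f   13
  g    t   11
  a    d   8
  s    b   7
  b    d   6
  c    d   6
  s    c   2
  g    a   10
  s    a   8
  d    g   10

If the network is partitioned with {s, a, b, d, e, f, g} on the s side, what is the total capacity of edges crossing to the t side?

19

Edges leaving {s, a, b, d, e, f, g}: s→c (2), f→t (6), g→t (11).
Cut capacity = 2 + 6 + 11 = 19.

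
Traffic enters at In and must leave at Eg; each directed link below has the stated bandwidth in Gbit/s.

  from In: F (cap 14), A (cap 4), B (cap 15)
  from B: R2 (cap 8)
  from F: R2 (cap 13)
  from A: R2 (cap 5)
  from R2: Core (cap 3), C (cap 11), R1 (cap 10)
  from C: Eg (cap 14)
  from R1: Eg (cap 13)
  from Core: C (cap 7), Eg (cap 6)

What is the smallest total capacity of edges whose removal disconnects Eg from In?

Augment In→B→R2→C→Eg: bottleneck 8, flow now 8.
Augment In→F→R2→C→Eg: bottleneck 3, flow now 11.
Augment In→F→R2→R1→Eg: bottleneck 10, flow now 21.
Augment In→A→R2→Core→Eg: bottleneck 3, flow now 24.
No augmenting path remains; maximum flow = 24.
By max-flow min-cut, the minimum cut capacity equals the max flow.
In the residual graph, reachable from In: {In, B, F, A, R2}.
Min-cut edges: R2→C (11), R2→R1 (10), R2→Core (3); capacity 11 + 10 + 3 = 24.

24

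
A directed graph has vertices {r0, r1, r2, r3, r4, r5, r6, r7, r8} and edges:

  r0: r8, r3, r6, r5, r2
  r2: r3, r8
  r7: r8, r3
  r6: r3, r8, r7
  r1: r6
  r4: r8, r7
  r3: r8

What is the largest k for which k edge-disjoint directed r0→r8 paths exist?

4

Assign every edge capacity 1; by Menger, the answer equals the max flow.
Path r0→r8 (+1); total 1.
Path r0→r2→r8 (+1); total 2.
Path r0→r3→r8 (+1); total 3.
Path r0→r6→r8 (+1); total 4.
No residual r0→r8 path; max flow = 4.
Certifying cut of size 4: {r0→r2, r0→r3, r0→r6, r0→r8}.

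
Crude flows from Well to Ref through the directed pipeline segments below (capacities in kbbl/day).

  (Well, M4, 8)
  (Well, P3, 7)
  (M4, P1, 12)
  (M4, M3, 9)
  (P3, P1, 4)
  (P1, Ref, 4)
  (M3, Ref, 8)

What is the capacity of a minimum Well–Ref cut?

Augment Well→M4→P1→Ref: bottleneck 4, flow now 4.
Augment Well→M4→M3→Ref: bottleneck 4, flow now 8.
Augment Well→P3→P1→M4→M3→Ref: bottleneck 4, flow now 12. (uses reverse residual edge)
No augmenting path remains; maximum flow = 12.
By max-flow min-cut, the minimum cut capacity equals the max flow.
In the residual graph, reachable from Well: {Well, P3}.
Min-cut edges: Well→M4 (8), P3→P1 (4); capacity 8 + 4 = 12.

12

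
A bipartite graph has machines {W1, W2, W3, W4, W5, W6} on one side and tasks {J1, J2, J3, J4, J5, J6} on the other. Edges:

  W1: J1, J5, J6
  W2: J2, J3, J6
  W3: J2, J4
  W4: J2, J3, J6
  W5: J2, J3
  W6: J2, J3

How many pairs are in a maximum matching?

Unit-capacity flow: source→left, listed edges, right→sink; max matching = max flow.
Augmenting path W1→J1 (+1); matched 1.
Augmenting path W2→J2 (+1); matched 2.
Augmenting path W3→J4 (+1); matched 3.
Augmenting path W4→J3 (+1); matched 4.
Augmenting path W5→J2→W2→J6 (+1); matched 5.
No augmenting path remains; maximum matching = 5.
König certificate: {W1, W3, J2, J3, J6} is a vertex cover of size 5 (every listed pair touches it), so no matching can be larger.

5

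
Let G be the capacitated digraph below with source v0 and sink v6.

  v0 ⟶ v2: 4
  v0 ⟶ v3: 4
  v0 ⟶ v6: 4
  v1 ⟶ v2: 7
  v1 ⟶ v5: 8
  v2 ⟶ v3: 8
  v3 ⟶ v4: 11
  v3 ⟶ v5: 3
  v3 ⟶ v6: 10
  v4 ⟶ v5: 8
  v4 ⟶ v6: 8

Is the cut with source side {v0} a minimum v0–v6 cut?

Yes — it is a minimum cut (capacity 12).

Given cut capacity: 4 + 4 + 4 = 12.
Augment v0→v6: bottleneck 4, flow now 4.
Augment v0→v3→v6: bottleneck 4, flow now 8.
Augment v0→v2→v3→v6: bottleneck 4, flow now 12.
No augmenting path remains; maximum flow = 12.
Cut capacity 12 equals the max flow, so it is a minimum cut.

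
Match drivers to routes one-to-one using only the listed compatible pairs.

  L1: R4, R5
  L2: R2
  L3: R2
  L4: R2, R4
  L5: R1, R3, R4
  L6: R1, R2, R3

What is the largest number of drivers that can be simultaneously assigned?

Unit-capacity flow: source→left, listed edges, right→sink; max matching = max flow.
Augmenting path L1→R4 (+1); matched 1.
Augmenting path L2→R2 (+1); matched 2.
Augmenting path L5→R1 (+1); matched 3.
Augmenting path L6→R3 (+1); matched 4.
Augmenting path L4→R4→L1→R5 (+1); matched 5.
No augmenting path remains; maximum matching = 5.
König certificate: {L1, L4, L5, L6, R2} is a vertex cover of size 5 (every listed pair touches it), so no matching can be larger.

5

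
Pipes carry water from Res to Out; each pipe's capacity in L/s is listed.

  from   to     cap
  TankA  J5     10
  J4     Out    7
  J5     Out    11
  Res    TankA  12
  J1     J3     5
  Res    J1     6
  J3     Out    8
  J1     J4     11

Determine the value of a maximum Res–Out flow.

Augment Res→J1→J3→Out: bottleneck 5, flow now 5.
Augment Res→J1→J4→Out: bottleneck 1, flow now 6.
Augment Res→TankA→J5→Out: bottleneck 10, flow now 16.
No augmenting path remains; maximum flow = 16.
In the residual graph, reachable from Res: {Res, TankA}.
Min-cut edges: Res→J1 (6), TankA→J5 (10); capacity 6 + 10 = 16.
This cut is saturated, so no flow can exceed 16.

16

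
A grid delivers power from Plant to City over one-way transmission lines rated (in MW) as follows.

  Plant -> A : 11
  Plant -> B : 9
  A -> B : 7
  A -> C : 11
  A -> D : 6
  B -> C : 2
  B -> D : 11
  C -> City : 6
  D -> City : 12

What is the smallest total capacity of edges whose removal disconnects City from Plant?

Augment Plant→A→C→City: bottleneck 6, flow now 6.
Augment Plant→A→D→City: bottleneck 5, flow now 11.
Augment Plant→B→D→City: bottleneck 7, flow now 18.
No augmenting path remains; maximum flow = 18.
By max-flow min-cut, the minimum cut capacity equals the max flow.
In the residual graph, reachable from Plant: {Plant, A, B, C, D}.
Min-cut edges: C→City (6), D→City (12); capacity 6 + 12 = 18.

18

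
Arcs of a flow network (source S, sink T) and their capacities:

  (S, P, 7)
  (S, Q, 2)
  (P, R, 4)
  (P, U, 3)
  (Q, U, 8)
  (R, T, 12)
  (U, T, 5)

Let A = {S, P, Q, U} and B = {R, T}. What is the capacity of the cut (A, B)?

9

Edges leaving {S, P, Q, U}: P→R (4), U→T (5).
Cut capacity = 4 + 5 = 9.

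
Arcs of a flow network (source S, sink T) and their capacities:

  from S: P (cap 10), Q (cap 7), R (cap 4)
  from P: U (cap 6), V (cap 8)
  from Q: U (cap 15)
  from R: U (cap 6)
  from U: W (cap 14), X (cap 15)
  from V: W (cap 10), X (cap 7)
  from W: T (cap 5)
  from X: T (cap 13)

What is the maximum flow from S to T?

Augment S→P→U→W→T: bottleneck 5, flow now 5.
Augment S→P→U→X→T: bottleneck 1, flow now 6.
Augment S→P→V→X→T: bottleneck 4, flow now 10.
Augment S→Q→U→X→T: bottleneck 7, flow now 17.
Augment S→R→U→X→T: bottleneck 1, flow now 18.
No augmenting path remains; maximum flow = 18.
In the residual graph, reachable from S: {S, P, Q, R, U, V, W, X}.
Min-cut edges: W→T (5), X→T (13); capacity 5 + 13 = 18.
This cut is saturated, so no flow can exceed 18.

18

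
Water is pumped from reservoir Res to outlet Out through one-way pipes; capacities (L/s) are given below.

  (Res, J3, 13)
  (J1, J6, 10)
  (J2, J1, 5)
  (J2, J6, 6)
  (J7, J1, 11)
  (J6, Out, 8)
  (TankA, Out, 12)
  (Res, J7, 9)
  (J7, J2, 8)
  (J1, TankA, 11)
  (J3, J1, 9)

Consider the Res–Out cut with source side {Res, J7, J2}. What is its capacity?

Edges leaving {Res, J7, J2}: Res→J3 (13), J7→J1 (11), J2→J1 (5), J2→J6 (6).
Cut capacity = 13 + 11 + 5 + 6 = 35.

35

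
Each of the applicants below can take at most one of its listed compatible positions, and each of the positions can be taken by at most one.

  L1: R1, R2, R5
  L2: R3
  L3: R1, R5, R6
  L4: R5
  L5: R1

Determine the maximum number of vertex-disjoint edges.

5

Unit-capacity flow: source→left, listed edges, right→sink; max matching = max flow.
Augmenting path L1→R1 (+1); matched 1.
Augmenting path L2→R3 (+1); matched 2.
Augmenting path L3→R5 (+1); matched 3.
Augmenting path L4→R5→L3→R6 (+1); matched 4.
Augmenting path L5→R1→L1→R2 (+1); matched 5.
No augmenting path remains; maximum matching = 5.
König certificate: {L1, L2, L3, L4, L5} is a vertex cover of size 5 (every listed pair touches it), so no matching can be larger.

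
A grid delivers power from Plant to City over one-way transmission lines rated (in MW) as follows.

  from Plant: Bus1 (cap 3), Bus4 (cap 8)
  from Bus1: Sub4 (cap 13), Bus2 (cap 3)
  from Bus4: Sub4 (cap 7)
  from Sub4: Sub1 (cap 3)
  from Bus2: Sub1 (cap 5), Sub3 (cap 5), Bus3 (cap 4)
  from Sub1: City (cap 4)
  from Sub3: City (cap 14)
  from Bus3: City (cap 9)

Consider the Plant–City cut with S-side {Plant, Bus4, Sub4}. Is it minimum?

Given cut capacity: 3 + 3 = 6.
Augment Plant→Bus1→Sub4→Sub1→City: bottleneck 3, flow now 3.
Augment Plant→Bus4→Sub4→Bus1→Bus2→Sub1→City: bottleneck 1, flow now 4. (uses reverse residual edge)
Augment Plant→Bus4→Sub4→Bus1→Bus2→Sub3→City: bottleneck 2, flow now 6. (uses reverse residual edge)
No augmenting path remains; maximum flow = 6.
Cut capacity 6 equals the max flow, so it is a minimum cut.

Yes — it is a minimum cut (capacity 6).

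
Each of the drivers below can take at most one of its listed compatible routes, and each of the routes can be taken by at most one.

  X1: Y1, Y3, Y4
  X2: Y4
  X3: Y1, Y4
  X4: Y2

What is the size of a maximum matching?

Unit-capacity flow: source→left, listed edges, right→sink; max matching = max flow.
Augmenting path X1→Y1 (+1); matched 1.
Augmenting path X2→Y4 (+1); matched 2.
Augmenting path X4→Y2 (+1); matched 3.
Augmenting path X3→Y1→X1→Y3 (+1); matched 4.
No augmenting path remains; maximum matching = 4.
König certificate: {X1, X2, X3, X4} is a vertex cover of size 4 (every listed pair touches it), so no matching can be larger.

4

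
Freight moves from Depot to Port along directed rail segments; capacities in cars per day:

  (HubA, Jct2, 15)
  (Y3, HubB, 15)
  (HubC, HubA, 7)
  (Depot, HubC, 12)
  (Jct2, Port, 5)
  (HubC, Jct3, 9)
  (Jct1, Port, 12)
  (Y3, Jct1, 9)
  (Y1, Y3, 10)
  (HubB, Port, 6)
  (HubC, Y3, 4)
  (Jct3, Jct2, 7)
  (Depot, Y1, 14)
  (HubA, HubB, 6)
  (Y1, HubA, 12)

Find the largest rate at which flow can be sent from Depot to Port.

Augment Depot→Y1→HubA→Jct2→Port: bottleneck 5, flow now 5.
Augment Depot→Y1→HubA→HubB→Port: bottleneck 6, flow now 11.
Augment Depot→Y1→Y3→Jct1→Port: bottleneck 3, flow now 14.
Augment Depot→HubC→Y3→Jct1→Port: bottleneck 4, flow now 18.
Augment Depot→HubC→HubA→Y1→Y3→Jct1→Port: bottleneck 2, flow now 20. (uses reverse residual edge)
No augmenting path remains; maximum flow = 20.
In the residual graph, reachable from Depot: {Depot, Y1, HubC, HubA, Jct3, Y3, Jct2, HubB}.
Min-cut edges: Y3→Jct1 (9), Jct2→Port (5), HubB→Port (6); capacity 9 + 5 + 6 = 20.
This cut is saturated, so no flow can exceed 20.

20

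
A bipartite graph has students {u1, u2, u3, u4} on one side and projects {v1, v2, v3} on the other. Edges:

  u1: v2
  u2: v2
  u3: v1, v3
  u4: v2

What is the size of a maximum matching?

Unit-capacity flow: source→left, listed edges, right→sink; max matching = max flow.
Augmenting path u1→v2 (+1); matched 1.
Augmenting path u3→v1 (+1); matched 2.
No augmenting path remains; maximum matching = 2.
König certificate: {u3, v2} is a vertex cover of size 2 (every listed pair touches it), so no matching can be larger.

2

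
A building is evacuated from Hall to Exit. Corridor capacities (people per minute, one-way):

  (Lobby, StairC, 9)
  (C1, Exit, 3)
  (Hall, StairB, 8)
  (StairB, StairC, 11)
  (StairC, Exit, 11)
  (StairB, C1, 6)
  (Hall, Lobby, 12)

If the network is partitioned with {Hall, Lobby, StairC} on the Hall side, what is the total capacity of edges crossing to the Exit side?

19

Edges leaving {Hall, Lobby, StairC}: Hall→StairB (8), StairC→Exit (11).
Cut capacity = 8 + 11 = 19.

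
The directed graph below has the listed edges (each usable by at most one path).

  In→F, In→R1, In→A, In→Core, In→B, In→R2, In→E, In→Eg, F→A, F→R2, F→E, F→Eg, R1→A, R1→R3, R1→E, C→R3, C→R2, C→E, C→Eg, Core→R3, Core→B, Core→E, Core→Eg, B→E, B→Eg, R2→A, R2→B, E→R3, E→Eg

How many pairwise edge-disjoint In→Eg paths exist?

5

Assign every edge capacity 1; by Menger, the answer equals the max flow.
Path In→Eg (+1); total 1.
Path In→F→Eg (+1); total 2.
Path In→Core→Eg (+1); total 3.
Path In→B→Eg (+1); total 4.
Path In→E→Eg (+1); total 5.
No residual In→Eg path; max flow = 5.
Certifying cut of size 5: {B→Eg, E→Eg, In→Core, In→Eg, In→F}.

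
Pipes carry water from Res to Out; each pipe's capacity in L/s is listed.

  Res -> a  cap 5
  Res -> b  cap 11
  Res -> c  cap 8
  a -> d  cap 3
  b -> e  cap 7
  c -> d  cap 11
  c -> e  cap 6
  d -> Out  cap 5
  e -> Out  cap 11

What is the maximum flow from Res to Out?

16

Augment Res→a→d→Out: bottleneck 3, flow now 3.
Augment Res→b→e→Out: bottleneck 7, flow now 10.
Augment Res→c→d→Out: bottleneck 2, flow now 12.
Augment Res→c→e→Out: bottleneck 4, flow now 16.
No augmenting path remains; maximum flow = 16.
In the residual graph, reachable from Res: {Res, a, b, c, d, e}.
Min-cut edges: d→Out (5), e→Out (11); capacity 5 + 11 = 16.
This cut is saturated, so no flow can exceed 16.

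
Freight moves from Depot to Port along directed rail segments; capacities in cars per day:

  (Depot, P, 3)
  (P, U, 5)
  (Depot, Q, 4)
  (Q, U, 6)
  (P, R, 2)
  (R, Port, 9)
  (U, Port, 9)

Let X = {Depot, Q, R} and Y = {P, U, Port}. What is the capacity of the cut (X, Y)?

Edges leaving {Depot, Q, R}: Depot→P (3), Q→U (6), R→Port (9).
Cut capacity = 3 + 6 + 9 = 18.

18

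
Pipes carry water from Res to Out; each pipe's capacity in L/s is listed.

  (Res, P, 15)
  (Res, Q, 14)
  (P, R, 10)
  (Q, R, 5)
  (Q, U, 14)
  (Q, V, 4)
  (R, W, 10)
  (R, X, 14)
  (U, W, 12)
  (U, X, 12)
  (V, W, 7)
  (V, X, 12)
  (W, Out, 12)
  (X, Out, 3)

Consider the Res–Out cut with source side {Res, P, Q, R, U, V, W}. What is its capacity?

Edges leaving {Res, P, Q, R, U, V, W}: R→X (14), U→X (12), V→X (12), W→Out (12).
Cut capacity = 14 + 12 + 12 + 12 = 50.

50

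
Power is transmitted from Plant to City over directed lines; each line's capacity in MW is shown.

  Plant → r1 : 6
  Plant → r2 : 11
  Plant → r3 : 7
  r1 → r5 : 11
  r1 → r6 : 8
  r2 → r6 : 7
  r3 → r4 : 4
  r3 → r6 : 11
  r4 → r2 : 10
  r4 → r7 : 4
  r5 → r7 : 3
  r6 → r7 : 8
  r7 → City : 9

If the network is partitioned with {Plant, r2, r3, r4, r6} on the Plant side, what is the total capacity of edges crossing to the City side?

18

Edges leaving {Plant, r2, r3, r4, r6}: Plant→r1 (6), r4→r7 (4), r6→r7 (8).
Cut capacity = 6 + 4 + 8 = 18.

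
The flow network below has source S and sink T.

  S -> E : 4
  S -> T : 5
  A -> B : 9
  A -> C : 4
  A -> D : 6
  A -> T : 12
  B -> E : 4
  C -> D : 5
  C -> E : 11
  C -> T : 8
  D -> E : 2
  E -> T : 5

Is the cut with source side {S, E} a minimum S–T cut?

Given cut capacity: 5 + 5 = 10.
Augment S→T: bottleneck 5, flow now 5.
Augment S→E→T: bottleneck 4, flow now 9.
No augmenting path remains; maximum flow = 9.
In the residual graph, reachable from S: {S}.
Min-cut edges: S→E (4), S→T (5); capacity 4 + 5 = 9.
Cut capacity 10 exceeds the max flow 9, so it is not minimum.

No — its capacity is 10, but the minimum cut has capacity 9.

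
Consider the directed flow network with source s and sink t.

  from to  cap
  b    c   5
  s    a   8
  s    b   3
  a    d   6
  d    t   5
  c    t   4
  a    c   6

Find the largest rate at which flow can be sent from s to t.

Augment s→a→c→t: bottleneck 4, flow now 4.
Augment s→a→d→t: bottleneck 4, flow now 8.
Augment s→b→c→a→d→t: bottleneck 1, flow now 9. (uses reverse residual edge)
No augmenting path remains; maximum flow = 9.
In the residual graph, reachable from s: {s, a, b, c, d}.
Min-cut edges: c→t (4), d→t (5); capacity 4 + 5 = 9.
This cut is saturated, so no flow can exceed 9.

9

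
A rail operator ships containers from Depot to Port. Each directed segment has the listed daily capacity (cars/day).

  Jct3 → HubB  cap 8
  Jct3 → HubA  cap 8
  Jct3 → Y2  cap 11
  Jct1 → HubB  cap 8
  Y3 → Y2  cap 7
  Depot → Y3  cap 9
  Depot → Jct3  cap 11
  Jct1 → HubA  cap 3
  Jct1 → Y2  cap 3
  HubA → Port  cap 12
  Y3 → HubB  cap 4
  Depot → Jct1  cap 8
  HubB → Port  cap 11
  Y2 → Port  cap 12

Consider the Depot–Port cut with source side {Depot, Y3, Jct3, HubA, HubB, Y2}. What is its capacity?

43

Edges leaving {Depot, Y3, Jct3, HubA, HubB, Y2}: Depot→Jct1 (8), HubA→Port (12), HubB→Port (11), Y2→Port (12).
Cut capacity = 8 + 12 + 11 + 12 = 43.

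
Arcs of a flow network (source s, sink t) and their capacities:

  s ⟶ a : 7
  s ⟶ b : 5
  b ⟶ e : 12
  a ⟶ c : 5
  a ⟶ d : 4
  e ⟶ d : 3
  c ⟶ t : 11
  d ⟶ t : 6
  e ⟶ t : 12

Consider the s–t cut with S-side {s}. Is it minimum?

Given cut capacity: 7 + 5 = 12.
Augment s→a→c→t: bottleneck 5, flow now 5.
Augment s→a→d→t: bottleneck 2, flow now 7.
Augment s→b→e→t: bottleneck 5, flow now 12.
No augmenting path remains; maximum flow = 12.
Cut capacity 12 equals the max flow, so it is a minimum cut.

Yes — it is a minimum cut (capacity 12).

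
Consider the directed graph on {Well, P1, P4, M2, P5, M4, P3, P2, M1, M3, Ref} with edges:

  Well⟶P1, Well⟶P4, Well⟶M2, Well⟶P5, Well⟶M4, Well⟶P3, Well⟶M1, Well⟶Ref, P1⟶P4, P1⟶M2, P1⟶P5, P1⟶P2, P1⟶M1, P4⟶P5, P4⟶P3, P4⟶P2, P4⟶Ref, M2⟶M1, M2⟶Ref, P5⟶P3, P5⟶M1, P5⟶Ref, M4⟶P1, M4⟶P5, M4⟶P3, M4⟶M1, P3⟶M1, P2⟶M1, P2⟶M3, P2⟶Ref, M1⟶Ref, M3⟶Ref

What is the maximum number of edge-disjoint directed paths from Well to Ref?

7

Assign every edge capacity 1; by Menger, the answer equals the max flow.
Path Well→Ref (+1); total 1.
Path Well→P4→Ref (+1); total 2.
Path Well→M2→Ref (+1); total 3.
Path Well→P5→Ref (+1); total 4.
Path Well→M1→Ref (+1); total 5.
Path Well→P1→P2→Ref (+1); total 6.
Path Well→M4→P1→P4→P2→M3→Ref (+1); total 7.
No residual Well→Ref path; max flow = 7.
Certifying cut of size 7: {M1→Ref, Well→M2, Well→M4, Well→P1, Well→P4, Well→P5, Well→Ref}.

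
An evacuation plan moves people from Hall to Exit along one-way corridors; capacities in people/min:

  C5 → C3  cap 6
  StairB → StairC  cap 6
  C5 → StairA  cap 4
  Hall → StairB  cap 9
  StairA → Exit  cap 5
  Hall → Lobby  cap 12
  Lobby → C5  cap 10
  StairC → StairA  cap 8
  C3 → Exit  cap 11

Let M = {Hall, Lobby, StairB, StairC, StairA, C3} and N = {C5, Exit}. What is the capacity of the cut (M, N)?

Edges leaving {Hall, Lobby, StairB, StairC, StairA, C3}: Lobby→C5 (10), StairA→Exit (5), C3→Exit (11).
Cut capacity = 10 + 5 + 11 = 26.

26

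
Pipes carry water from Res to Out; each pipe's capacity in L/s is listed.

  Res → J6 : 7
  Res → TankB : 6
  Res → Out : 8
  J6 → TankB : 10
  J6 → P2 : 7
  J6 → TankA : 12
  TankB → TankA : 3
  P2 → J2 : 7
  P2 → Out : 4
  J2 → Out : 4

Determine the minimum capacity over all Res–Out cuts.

15

Augment Res→Out: bottleneck 8, flow now 8.
Augment Res→J6→P2→Out: bottleneck 4, flow now 12.
Augment Res→J6→P2→J2→Out: bottleneck 3, flow now 15.
No augmenting path remains; maximum flow = 15.
By max-flow min-cut, the minimum cut capacity equals the max flow.
In the residual graph, reachable from Res: {Res, TankB, TankA}.
Min-cut edges: Res→J6 (7), Res→Out (8); capacity 7 + 8 = 15.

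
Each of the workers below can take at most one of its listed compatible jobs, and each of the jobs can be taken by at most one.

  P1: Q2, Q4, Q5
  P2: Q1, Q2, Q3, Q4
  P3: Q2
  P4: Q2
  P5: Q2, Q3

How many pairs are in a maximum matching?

4

Unit-capacity flow: source→left, listed edges, right→sink; max matching = max flow.
Augmenting path P1→Q2 (+1); matched 1.
Augmenting path P2→Q1 (+1); matched 2.
Augmenting path P5→Q3 (+1); matched 3.
Augmenting path P3→Q2→P1→Q4 (+1); matched 4.
No augmenting path remains; maximum matching = 4.
König certificate: {P1, P2, P5, Q2} is a vertex cover of size 4 (every listed pair touches it), so no matching can be larger.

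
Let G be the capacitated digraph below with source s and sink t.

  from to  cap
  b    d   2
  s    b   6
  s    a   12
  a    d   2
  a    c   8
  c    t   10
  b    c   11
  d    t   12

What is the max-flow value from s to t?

14

Augment s→a→c→t: bottleneck 8, flow now 8.
Augment s→a→d→t: bottleneck 2, flow now 10.
Augment s→b→c→t: bottleneck 2, flow now 12.
Augment s→b→d→t: bottleneck 2, flow now 14.
No augmenting path remains; maximum flow = 14.
In the residual graph, reachable from s: {s, a, b, c}.
Min-cut edges: a→d (2), b→d (2), c→t (10); capacity 2 + 2 + 10 = 14.
This cut is saturated, so no flow can exceed 14.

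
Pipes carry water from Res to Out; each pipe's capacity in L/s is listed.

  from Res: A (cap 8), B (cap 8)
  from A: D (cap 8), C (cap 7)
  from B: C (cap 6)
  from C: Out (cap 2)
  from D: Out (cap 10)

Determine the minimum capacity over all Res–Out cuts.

Augment Res→A→C→Out: bottleneck 2, flow now 2.
Augment Res→A→D→Out: bottleneck 6, flow now 8.
Augment Res→B→C→A→D→Out: bottleneck 2, flow now 10. (uses reverse residual edge)
No augmenting path remains; maximum flow = 10.
By max-flow min-cut, the minimum cut capacity equals the max flow.
In the residual graph, reachable from Res: {Res, B, C}.
Min-cut edges: Res→A (8), C→Out (2); capacity 8 + 2 = 10.

10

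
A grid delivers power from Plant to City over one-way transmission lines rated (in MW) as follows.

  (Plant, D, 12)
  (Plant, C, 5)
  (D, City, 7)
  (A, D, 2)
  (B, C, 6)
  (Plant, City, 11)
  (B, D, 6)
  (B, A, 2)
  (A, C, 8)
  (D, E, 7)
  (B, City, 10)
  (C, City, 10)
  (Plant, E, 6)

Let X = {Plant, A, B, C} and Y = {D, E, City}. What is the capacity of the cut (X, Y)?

57

Edges leaving {Plant, A, B, C}: Plant→D (12), Plant→E (6), Plant→City (11), A→D (2), B→D (6), B→City (10), C→City (10).
Cut capacity = 12 + 6 + 11 + 2 + 6 + 10 + 10 = 57.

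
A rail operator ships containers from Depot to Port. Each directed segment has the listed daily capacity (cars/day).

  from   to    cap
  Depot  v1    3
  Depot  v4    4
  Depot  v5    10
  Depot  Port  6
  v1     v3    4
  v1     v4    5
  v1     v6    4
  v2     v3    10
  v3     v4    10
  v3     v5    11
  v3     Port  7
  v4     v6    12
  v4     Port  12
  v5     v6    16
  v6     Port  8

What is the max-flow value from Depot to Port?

21

Augment Depot→Port: bottleneck 6, flow now 6.
Augment Depot→v4→Port: bottleneck 4, flow now 10.
Augment Depot→v1→v3→Port: bottleneck 3, flow now 13.
Augment Depot→v5→v6→Port: bottleneck 8, flow now 21.
No augmenting path remains; maximum flow = 21.
In the residual graph, reachable from Depot: {Depot, v5, v6}.
Min-cut edges: Depot→v1 (3), Depot→v4 (4), Depot→Port (6), v6→Port (8); capacity 3 + 4 + 6 + 8 = 21.
This cut is saturated, so no flow can exceed 21.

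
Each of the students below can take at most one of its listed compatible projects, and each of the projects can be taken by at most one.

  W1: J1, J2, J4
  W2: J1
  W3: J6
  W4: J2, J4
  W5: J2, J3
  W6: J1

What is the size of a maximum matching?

5

Unit-capacity flow: source→left, listed edges, right→sink; max matching = max flow.
Augmenting path W1→J1 (+1); matched 1.
Augmenting path W3→J6 (+1); matched 2.
Augmenting path W4→J2 (+1); matched 3.
Augmenting path W5→J3 (+1); matched 4.
Augmenting path W2→J1→W1→J4 (+1); matched 5.
No augmenting path remains; maximum matching = 5.
König certificate: {W1, W3, W4, W5, J1} is a vertex cover of size 5 (every listed pair touches it), so no matching can be larger.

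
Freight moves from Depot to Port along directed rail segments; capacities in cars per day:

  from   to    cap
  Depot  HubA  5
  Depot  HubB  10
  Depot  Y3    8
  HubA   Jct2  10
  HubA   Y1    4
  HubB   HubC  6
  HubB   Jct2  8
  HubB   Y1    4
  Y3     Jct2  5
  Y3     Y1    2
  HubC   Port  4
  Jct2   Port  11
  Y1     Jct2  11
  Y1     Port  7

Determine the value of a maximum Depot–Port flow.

Augment Depot→HubA→Jct2→Port: bottleneck 5, flow now 5.
Augment Depot→HubB→HubC→Port: bottleneck 4, flow now 9.
Augment Depot→HubB→Jct2→Port: bottleneck 6, flow now 15.
Augment Depot→Y3→Y1→Port: bottleneck 2, flow now 17.
Augment Depot→Y3→Jct2→HubA→Y1→Port: bottleneck 4, flow now 21. (uses reverse residual edge)
Augment Depot→Y3→Jct2→HubB→Y1→Port: bottleneck 1, flow now 22. (uses reverse residual edge)
No augmenting path remains; maximum flow = 22.
In the residual graph, reachable from Depot: {Depot, Y3}.
Min-cut edges: Depot→HubA (5), Depot→HubB (10), Y3→Jct2 (5), Y3→Y1 (2); capacity 5 + 10 + 5 + 2 = 22.
This cut is saturated, so no flow can exceed 22.

22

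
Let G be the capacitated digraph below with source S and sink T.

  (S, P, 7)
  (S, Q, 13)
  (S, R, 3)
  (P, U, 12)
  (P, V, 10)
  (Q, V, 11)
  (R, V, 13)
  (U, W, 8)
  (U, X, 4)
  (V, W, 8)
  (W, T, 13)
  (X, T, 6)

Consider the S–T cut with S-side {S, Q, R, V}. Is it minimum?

Given cut capacity: 7 + 8 = 15.
Augment S→P→U→W→T: bottleneck 7, flow now 7.
Augment S→Q→V→W→T: bottleneck 6, flow now 13.
Augment S→Q→V→W→U→X→T: bottleneck 2, flow now 15. (uses reverse residual edge)
No augmenting path remains; maximum flow = 15.
Cut capacity 15 equals the max flow, so it is a minimum cut.

Yes — it is a minimum cut (capacity 15).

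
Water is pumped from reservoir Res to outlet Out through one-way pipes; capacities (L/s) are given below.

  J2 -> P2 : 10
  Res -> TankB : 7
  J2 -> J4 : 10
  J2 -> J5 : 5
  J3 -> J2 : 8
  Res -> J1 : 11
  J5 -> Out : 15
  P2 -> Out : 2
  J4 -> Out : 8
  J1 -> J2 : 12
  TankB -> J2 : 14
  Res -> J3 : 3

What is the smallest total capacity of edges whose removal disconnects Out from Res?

Augment Res→J1→J2→P2→Out: bottleneck 2, flow now 2.
Augment Res→J1→J2→J5→Out: bottleneck 5, flow now 7.
Augment Res→J1→J2→J4→Out: bottleneck 4, flow now 11.
Augment Res→J3→J2→J4→Out: bottleneck 3, flow now 14.
Augment Res→TankB→J2→J4→Out: bottleneck 1, flow now 15.
No augmenting path remains; maximum flow = 15.
By max-flow min-cut, the minimum cut capacity equals the max flow.
In the residual graph, reachable from Res: {Res, J1, J3, TankB, J2, P2, J4}.
Min-cut edges: J2→J5 (5), P2→Out (2), J4→Out (8); capacity 5 + 2 + 8 = 15.

15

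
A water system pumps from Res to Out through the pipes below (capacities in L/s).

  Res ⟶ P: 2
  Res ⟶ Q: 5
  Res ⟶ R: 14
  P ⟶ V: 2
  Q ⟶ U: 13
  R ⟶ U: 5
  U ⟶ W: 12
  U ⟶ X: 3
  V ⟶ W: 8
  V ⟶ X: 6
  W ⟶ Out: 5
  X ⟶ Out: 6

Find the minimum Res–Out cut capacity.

Augment Res→P→V→W→Out: bottleneck 2, flow now 2.
Augment Res→Q→U→W→Out: bottleneck 3, flow now 5.
Augment Res→Q→U→X→Out: bottleneck 2, flow now 7.
Augment Res→R→U→X→Out: bottleneck 1, flow now 8.
Augment Res→R→U→W→V→X→Out: bottleneck 2, flow now 10. (uses reverse residual edge)
No augmenting path remains; maximum flow = 10.
By max-flow min-cut, the minimum cut capacity equals the max flow.
In the residual graph, reachable from Res: {Res, Q, R, U, W}.
Min-cut edges: Res→P (2), U→X (3), W→Out (5); capacity 2 + 3 + 5 = 10.

10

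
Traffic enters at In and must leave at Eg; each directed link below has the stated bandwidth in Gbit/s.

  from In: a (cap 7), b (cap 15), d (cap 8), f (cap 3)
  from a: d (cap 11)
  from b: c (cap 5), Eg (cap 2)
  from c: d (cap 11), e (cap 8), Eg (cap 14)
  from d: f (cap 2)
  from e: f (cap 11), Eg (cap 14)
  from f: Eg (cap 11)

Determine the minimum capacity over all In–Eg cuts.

12

Augment In→b→Eg: bottleneck 2, flow now 2.
Augment In→f→Eg: bottleneck 3, flow now 5.
Augment In→b→c→Eg: bottleneck 5, flow now 10.
Augment In→d→f→Eg: bottleneck 2, flow now 12.
No augmenting path remains; maximum flow = 12.
By max-flow min-cut, the minimum cut capacity equals the max flow.
In the residual graph, reachable from In: {In, a, b, d}.
Min-cut edges: In→f (3), b→c (5), b→Eg (2), d→f (2); capacity 3 + 5 + 2 + 2 = 12.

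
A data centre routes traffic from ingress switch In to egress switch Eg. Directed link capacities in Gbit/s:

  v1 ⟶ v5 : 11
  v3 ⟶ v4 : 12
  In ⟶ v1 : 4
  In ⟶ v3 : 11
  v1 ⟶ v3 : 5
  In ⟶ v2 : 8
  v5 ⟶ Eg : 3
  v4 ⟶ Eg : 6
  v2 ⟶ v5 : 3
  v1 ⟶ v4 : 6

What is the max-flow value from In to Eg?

9

Augment In→v1→v4→Eg: bottleneck 4, flow now 4.
Augment In→v2→v5→Eg: bottleneck 3, flow now 7.
Augment In→v3→v4→Eg: bottleneck 2, flow now 9.
No augmenting path remains; maximum flow = 9.
In the residual graph, reachable from In: {In, v1, v2, v3, v4, v5}.
Min-cut edges: v4→Eg (6), v5→Eg (3); capacity 6 + 3 = 9.
This cut is saturated, so no flow can exceed 9.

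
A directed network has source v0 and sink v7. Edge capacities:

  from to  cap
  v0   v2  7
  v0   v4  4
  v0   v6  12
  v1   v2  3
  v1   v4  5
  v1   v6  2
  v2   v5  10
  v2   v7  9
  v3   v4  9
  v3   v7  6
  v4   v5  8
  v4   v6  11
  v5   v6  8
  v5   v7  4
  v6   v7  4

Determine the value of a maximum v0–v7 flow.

Augment v0→v2→v7: bottleneck 7, flow now 7.
Augment v0→v6→v7: bottleneck 4, flow now 11.
Augment v0→v4→v5→v7: bottleneck 4, flow now 15.
No augmenting path remains; maximum flow = 15.
In the residual graph, reachable from v0: {v0, v6}.
Min-cut edges: v0→v2 (7), v0→v4 (4), v6→v7 (4); capacity 7 + 4 + 4 = 15.
This cut is saturated, so no flow can exceed 15.

15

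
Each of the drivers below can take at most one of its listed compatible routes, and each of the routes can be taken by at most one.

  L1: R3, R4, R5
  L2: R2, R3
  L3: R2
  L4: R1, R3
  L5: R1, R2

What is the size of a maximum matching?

4

Unit-capacity flow: source→left, listed edges, right→sink; max matching = max flow.
Augmenting path L1→R3 (+1); matched 1.
Augmenting path L2→R2 (+1); matched 2.
Augmenting path L4→R1 (+1); matched 3.
Augmenting path L3→R2→L2→R3→L1→R4 (+1); matched 4.
No augmenting path remains; maximum matching = 4.
König certificate: {L1, R1, R2, R3} is a vertex cover of size 4 (every listed pair touches it), so no matching can be larger.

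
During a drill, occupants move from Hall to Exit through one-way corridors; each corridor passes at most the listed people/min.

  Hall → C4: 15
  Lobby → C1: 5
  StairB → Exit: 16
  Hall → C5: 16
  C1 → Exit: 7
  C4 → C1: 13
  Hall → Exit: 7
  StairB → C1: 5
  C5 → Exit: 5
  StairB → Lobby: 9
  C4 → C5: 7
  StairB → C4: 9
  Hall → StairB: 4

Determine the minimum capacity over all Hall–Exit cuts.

23

Augment Hall→Exit: bottleneck 7, flow now 7.
Augment Hall→StairB→Exit: bottleneck 4, flow now 11.
Augment Hall→C5→Exit: bottleneck 5, flow now 16.
Augment Hall→C4→C1→Exit: bottleneck 7, flow now 23.
No augmenting path remains; maximum flow = 23.
By max-flow min-cut, the minimum cut capacity equals the max flow.
In the residual graph, reachable from Hall: {Hall, C4, C5, C1}.
Min-cut edges: Hall→StairB (4), Hall→Exit (7), C5→Exit (5), C1→Exit (7); capacity 4 + 7 + 5 + 7 = 23.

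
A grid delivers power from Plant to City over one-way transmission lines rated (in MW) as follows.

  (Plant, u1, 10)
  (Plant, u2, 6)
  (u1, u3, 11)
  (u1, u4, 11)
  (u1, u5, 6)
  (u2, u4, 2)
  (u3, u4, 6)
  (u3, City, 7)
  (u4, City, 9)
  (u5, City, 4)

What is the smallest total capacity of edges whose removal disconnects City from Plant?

12

Augment Plant→u1→u3→City: bottleneck 7, flow now 7.
Augment Plant→u1→u4→City: bottleneck 3, flow now 10.
Augment Plant→u2→u4→City: bottleneck 2, flow now 12.
No augmenting path remains; maximum flow = 12.
By max-flow min-cut, the minimum cut capacity equals the max flow.
In the residual graph, reachable from Plant: {Plant, u2}.
Min-cut edges: Plant→u1 (10), u2→u4 (2); capacity 10 + 2 = 12.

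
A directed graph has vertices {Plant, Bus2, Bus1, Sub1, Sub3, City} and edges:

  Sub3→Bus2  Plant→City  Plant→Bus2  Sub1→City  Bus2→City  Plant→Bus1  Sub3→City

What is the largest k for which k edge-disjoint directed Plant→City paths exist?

Assign every edge capacity 1; by Menger, the answer equals the max flow.
Path Plant→City (+1); total 1.
Path Plant→Bus2→City (+1); total 2.
No residual Plant→City path; max flow = 2.
Certifying cut of size 2: {Plant→Bus2, Plant→City}.

2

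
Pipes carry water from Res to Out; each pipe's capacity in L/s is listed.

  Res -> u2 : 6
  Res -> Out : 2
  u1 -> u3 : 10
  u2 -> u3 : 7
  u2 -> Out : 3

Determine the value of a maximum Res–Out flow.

5

Augment Res→Out: bottleneck 2, flow now 2.
Augment Res→u2→Out: bottleneck 3, flow now 5.
No augmenting path remains; maximum flow = 5.
In the residual graph, reachable from Res: {Res, u2, u3}.
Min-cut edges: Res→Out (2), u2→Out (3); capacity 2 + 3 = 5.
This cut is saturated, so no flow can exceed 5.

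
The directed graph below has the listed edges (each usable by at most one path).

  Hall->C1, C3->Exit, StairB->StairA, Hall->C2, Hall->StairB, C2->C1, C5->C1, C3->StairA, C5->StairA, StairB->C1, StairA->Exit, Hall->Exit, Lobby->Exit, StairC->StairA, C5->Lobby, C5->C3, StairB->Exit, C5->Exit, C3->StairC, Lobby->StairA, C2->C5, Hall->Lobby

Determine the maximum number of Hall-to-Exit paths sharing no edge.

4

Assign every edge capacity 1; by Menger, the answer equals the max flow.
Path Hall→Exit (+1); total 1.
Path Hall→StairB→Exit (+1); total 2.
Path Hall→Lobby→Exit (+1); total 3.
Path Hall→C2→C5→Exit (+1); total 4.
No residual Hall→Exit path; max flow = 4.
Certifying cut of size 4: {Hall→C2, Hall→Exit, Hall→Lobby, Hall→StairB}.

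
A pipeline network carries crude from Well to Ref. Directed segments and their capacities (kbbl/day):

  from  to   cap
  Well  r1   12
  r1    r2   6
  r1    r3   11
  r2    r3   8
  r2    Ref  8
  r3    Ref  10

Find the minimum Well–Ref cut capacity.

Augment Well→r1→r2→Ref: bottleneck 6, flow now 6.
Augment Well→r1→r3→Ref: bottleneck 6, flow now 12.
No augmenting path remains; maximum flow = 12.
By max-flow min-cut, the minimum cut capacity equals the max flow.
In the residual graph, reachable from Well: {Well}.
Min-cut edges: Well→r1 (12); capacity 12 = 12.

12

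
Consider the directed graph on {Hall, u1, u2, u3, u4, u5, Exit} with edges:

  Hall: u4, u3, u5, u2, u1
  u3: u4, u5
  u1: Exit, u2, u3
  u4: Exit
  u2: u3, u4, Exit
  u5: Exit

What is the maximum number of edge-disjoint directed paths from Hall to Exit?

Assign every edge capacity 1; by Menger, the answer equals the max flow.
Path Hall→u1→Exit (+1); total 1.
Path Hall→u2→Exit (+1); total 2.
Path Hall→u4→Exit (+1); total 3.
Path Hall→u5→Exit (+1); total 4.
No residual Hall→Exit path; max flow = 4.
Certifying cut of size 4: {Hall→u1, Hall→u2, u4→Exit, u5→Exit}.

4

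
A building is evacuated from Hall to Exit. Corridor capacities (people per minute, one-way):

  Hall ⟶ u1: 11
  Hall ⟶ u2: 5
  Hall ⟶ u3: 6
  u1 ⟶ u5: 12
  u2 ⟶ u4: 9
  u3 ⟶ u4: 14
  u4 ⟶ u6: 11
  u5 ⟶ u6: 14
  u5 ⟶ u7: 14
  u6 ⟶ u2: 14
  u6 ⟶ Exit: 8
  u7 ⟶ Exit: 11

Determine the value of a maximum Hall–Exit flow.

Augment Hall→u1→u5→u6→Exit: bottleneck 8, flow now 8.
Augment Hall→u1→u5→u7→Exit: bottleneck 3, flow now 11.
Augment Hall→u2→u4→u6→u5→u7→Exit: bottleneck 5, flow now 16. (uses reverse residual edge)
Augment Hall→u3→u4→u6→u5→u7→Exit: bottleneck 3, flow now 19. (uses reverse residual edge)
No augmenting path remains; maximum flow = 19.
In the residual graph, reachable from Hall: {Hall, u2, u3, u4, u6}.
Min-cut edges: Hall→u1 (11), u6→Exit (8); capacity 11 + 8 = 19.
This cut is saturated, so no flow can exceed 19.

19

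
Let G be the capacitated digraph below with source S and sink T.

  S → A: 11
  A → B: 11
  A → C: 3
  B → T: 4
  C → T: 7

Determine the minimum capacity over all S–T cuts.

7

Augment S→A→B→T: bottleneck 4, flow now 4.
Augment S→A→C→T: bottleneck 3, flow now 7.
No augmenting path remains; maximum flow = 7.
By max-flow min-cut, the minimum cut capacity equals the max flow.
In the residual graph, reachable from S: {S, A, B}.
Min-cut edges: A→C (3), B→T (4); capacity 3 + 4 = 7.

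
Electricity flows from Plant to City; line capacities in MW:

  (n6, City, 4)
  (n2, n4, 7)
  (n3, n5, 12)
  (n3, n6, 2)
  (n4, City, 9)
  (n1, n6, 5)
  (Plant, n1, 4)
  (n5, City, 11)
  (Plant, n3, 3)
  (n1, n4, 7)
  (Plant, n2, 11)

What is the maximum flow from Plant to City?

14

Augment Plant→n1→n4→City: bottleneck 4, flow now 4.
Augment Plant→n2→n4→City: bottleneck 5, flow now 9.
Augment Plant→n3→n5→City: bottleneck 3, flow now 12.
Augment Plant→n2→n4→n1→n6→City: bottleneck 2, flow now 14. (uses reverse residual edge)
No augmenting path remains; maximum flow = 14.
In the residual graph, reachable from Plant: {Plant, n2}.
Min-cut edges: Plant→n1 (4), Plant→n3 (3), n2→n4 (7); capacity 4 + 3 + 7 = 14.
This cut is saturated, so no flow can exceed 14.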